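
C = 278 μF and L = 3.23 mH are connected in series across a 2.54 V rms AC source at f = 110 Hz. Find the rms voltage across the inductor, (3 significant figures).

ω = 2πf = 691.2 rad/s
X_L = ωL = 2.23 Ω
X_C = 1/(ωC) = 5.20 Ω
Net reactance X = X_L − X_C = -2.97 Ω
Z = − j2.97 Ω
|Z| = √(0² + 2.97²) = 2.97 Ω
I = V/|Z| = 855 mA
V_L = I·|Z_L| = 0.855 × 2.23 = 1.91 V

1.91 V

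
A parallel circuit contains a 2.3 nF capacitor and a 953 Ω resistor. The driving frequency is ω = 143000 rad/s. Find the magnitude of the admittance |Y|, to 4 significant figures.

X_C = 1/(ωC) = 3040 Ω
Parallel: admittances add. Y = 1/R + jωC
Y = (0.001049 + j0.0003289) S
|Y| = 0.001100 S → |Z| = 1/|Y| = 909.4 Ω, ∠Z = −∠Y = -17.40°

1.100 mS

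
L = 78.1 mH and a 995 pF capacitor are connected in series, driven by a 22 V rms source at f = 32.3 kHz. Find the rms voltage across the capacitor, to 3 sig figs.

ω = 2πf = 202900 rad/s
X_L = ωL = 15900 Ω
X_C = 1/(ωC) = 4950 Ω
Net reactance X = X_L − X_C = 10900 Ω
Z = j10900 Ω
|Z| = √(0² + 10900²) = 10900 Ω
I = V/|Z| = 2.02 mA
V_C = I·|Z_C| = 0.00202 × 4950 = 10.0 V

10.0 V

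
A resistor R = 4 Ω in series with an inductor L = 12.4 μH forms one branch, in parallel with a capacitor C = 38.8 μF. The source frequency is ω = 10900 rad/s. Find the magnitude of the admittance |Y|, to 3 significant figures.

484 mS

X_L = ωL = 0.135 Ω
X_C = 1/(ωC) = 2.36 Ω
Branch 1 (R+jX_L): Z₁ = 4.00 + j0.135 Ω, |Z₁| = 4.00 Ω
Branch 2 (−jX_C): Z₂ = −j2.36 Ω
Parallel: Z = Z₁Z₂/(Z₁+Z₂), |Z| = 2.07 Ω, ∠Z = -58.9°
|Y| = 1/|Z| = 484 mS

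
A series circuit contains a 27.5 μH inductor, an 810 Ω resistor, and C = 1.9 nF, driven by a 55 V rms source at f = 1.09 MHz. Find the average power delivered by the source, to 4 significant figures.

ω = 2πf = 6.849e+06 rad/s
X_L = ωL = 188.3 Ω
X_C = 1/(ωC) = 76.85 Ω
Net reactance X = X_L − X_C = 111.5 Ω
Z = 810.0 + j111.5 Ω
|Z| = √(810.0² + 111.5²) = 817.6 Ω
∠Z = arctan(111.5/810.0) = 7.837°
I = V/|Z| = 67.27 mA
P = VI cos φ = 55 × 0.06727 × cos(7.837°) = 3.665 W

3.665 W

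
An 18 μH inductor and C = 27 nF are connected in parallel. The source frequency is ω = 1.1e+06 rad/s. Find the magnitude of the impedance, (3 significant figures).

X_L = ωL = 19.8 Ω
X_C = 1/(ωC) = 33.7 Ω
Parallel: admittances add. Y = 1/(jωL) + jωC
Y = (0 − j0.0208) S
|Y| = 0.0208 S → |Z| = 1/|Y| = 48.1 Ω, ∠Z = −∠Y = 90.0°

48.1 Ω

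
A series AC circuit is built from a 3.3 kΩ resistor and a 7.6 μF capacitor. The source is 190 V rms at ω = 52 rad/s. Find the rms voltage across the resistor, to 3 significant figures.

151 V

X_C = 1/(ωC) = 2530 Ω
Z = 3300 − j2530 Ω
|Z| = √(3300² + 2530²) = 4160 Ω
I = V/|Z| = 45.7 mA
V_R = I·|Z_R| = 0.0457 × 3300 = 151 V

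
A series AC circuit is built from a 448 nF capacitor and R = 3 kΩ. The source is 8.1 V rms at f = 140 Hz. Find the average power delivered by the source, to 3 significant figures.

ω = 2πf = 879.6 rad/s
X_C = 1/(ωC) = 2540 Ω
Z = 3000 − j2540 Ω
|Z| = √(3000² + 2540²) = 3930 Ω
∠Z = arctan(-2540/3000) = -40.2°
I = V/|Z| = 2.06 mA
P = VI cos φ = 8.1 × 0.00206 × cos(-40.2°) = 12.7 mW

12.7 mW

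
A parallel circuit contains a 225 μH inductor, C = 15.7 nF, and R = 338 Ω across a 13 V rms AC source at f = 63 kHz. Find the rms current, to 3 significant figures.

ω = 2πf = 395800 rad/s
X_L = ωL = 89.1 Ω
X_C = 1/(ωC) = 161 Ω
Parallel: admittances add. Y = 1/R + 1/(jωL) + jωC
Y = (0.00296 − j0.00501) S
|Y| = 0.00582 S → |Z| = 1/|Y| = 172 Ω, ∠Z = −∠Y = 59.5°
I = V/|Z| = 13/172 = 75.7 mA

75.7 mA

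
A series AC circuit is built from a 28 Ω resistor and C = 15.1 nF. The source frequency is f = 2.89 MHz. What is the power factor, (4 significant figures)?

0.9916

ω = 2πf = 1.816e+07 rad/s
X_C = 1/(ωC) = 3.647 Ω
Z = 28.00 − j3.647 Ω
|Z| = √(28.00² + 3.647²) = 28.24 Ω
∠Z = arctan(-3.647/28.00) = -7.421°
cos φ = cos(-7.421°) = 0.9916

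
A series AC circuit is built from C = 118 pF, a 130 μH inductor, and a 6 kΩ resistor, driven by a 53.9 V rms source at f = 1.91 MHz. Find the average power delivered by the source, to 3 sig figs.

ω = 2πf = 1.2e+07 rad/s
X_L = ωL = 1560 Ω
X_C = 1/(ωC) = 706 Ω
Net reactance X = X_L − X_C = 854 Ω
Z = 6000 + j854 Ω
|Z| = √(6000² + 854²) = 6060 Ω
∠Z = arctan(854/6000) = 8.10°
I = V/|Z| = 8.89 mA
P = VI cos φ = 53.9 × 0.00889 × cos(8.10°) = 475 mW

475 mW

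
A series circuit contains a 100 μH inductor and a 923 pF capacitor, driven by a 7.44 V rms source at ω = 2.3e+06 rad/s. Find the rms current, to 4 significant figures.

30.86 mA

X_L = ωL = 230.0 Ω
X_C = 1/(ωC) = 471.1 Ω
Net reactance X = X_L − X_C = -241.1 Ω
Z = − j241.1 Ω
|Z| = √(0² + 241.1²) = 241.1 Ω
I = V/|Z| = 7.44/241.1 = 30.86 mA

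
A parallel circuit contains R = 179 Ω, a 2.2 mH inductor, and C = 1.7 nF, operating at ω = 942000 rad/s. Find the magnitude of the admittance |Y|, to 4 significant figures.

5.698 mS

X_L = ωL = 2072 Ω
X_C = 1/(ωC) = 624.5 Ω
Parallel: admittances add. Y = 1/R + 1/(jωL) + jωC
Y = (0.005587 + j0.001119) S
|Y| = 0.005698 S → |Z| = 1/|Y| = 175.5 Ω, ∠Z = −∠Y = -11.33°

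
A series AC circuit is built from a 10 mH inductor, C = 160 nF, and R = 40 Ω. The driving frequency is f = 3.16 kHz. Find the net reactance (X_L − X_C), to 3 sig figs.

ω = 2πf = 19850 rad/s
X_L = ωL = 199 Ω
X_C = 1/(ωC) = 315 Ω
X = 199 − 315 = -116 Ω

-116 Ω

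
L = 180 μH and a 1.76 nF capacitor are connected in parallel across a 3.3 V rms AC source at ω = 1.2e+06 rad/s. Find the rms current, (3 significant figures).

X_L = ωL = 216 Ω
X_C = 1/(ωC) = 473 Ω
Parallel: admittances add. Y = 1/(jωL) + jωC
Y = (0 − j0.00252) S
|Y| = 0.00252 S → |Z| = 1/|Y| = 397 Ω, ∠Z = −∠Y = 90.0°
I = V/|Z| = 3.3/397 = 8.31 mA

8.31 mA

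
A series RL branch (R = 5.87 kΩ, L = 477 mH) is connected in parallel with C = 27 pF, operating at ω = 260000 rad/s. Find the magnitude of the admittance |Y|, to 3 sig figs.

X_L = ωL = 124000 Ω
X_C = 1/(ωC) = 142000 Ω
Branch 1 (R+jX_L): Z₁ = 5870 + j124000 Ω, |Z₁| = 124000 Ω
Branch 2 (−jX_C): Z₂ = −j142000 Ω
Parallel: Z = Z₁Z₂/(Z₁+Z₂), |Z| = 914000 Ω, ∠Z = 69.6°
|Y| = 1/|Z| = 1.09 μS

1.09 μS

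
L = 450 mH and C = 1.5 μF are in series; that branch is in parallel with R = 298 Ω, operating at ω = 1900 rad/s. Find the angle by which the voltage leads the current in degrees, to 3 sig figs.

30.6°

X_L = ωL = 855 Ω
X_C = 1/(ωC) = 351 Ω
Branch 1: Z₁ = R = 298 Ω
Branch 2 (series LC): Z₂ = j(X_L − X_C) = j504 Ω
Parallel: Z = Z₁Z₂/(Z₁+Z₂), |Z| = 257 Ω, ∠Z = 30.6°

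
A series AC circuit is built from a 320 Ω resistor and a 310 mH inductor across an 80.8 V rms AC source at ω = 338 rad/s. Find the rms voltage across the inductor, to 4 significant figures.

X_L = ωL = 104.8 Ω
Z = 320.0 + j104.8 Ω
|Z| = √(320.0² + 104.8²) = 336.7 Ω
I = V/|Z| = 240.0 mA
V_L = I·|Z_L| = 0.2400 × 104.8 = 25.14 V

25.14 V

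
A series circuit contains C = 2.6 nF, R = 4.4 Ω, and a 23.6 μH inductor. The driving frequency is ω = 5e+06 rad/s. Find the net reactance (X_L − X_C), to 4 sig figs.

41.08 Ω

X_L = ωL = 118.0 Ω
X_C = 1/(ωC) = 76.92 Ω
X = 118.0 − 76.92 = 41.08 Ω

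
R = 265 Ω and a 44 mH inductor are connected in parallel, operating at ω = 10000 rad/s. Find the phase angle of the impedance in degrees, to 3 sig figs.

31.1°

X_L = ωL = 440 Ω
Parallel: admittances add. Y = 1/R + 1/(jωL)
Y = (0.00377 − j0.00227) S
|Y| = 0.00441 S → |Z| = 1/|Y| = 227 Ω, ∠Z = −∠Y = 31.1°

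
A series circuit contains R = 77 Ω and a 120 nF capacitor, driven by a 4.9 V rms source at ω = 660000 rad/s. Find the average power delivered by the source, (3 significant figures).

X_C = 1/(ωC) = 12.6 Ω
Z = 77.0 − j12.6 Ω
|Z| = √(77.0² + 12.6²) = 78.0 Ω
∠Z = arctan(-12.6/77.0) = -9.31°
I = V/|Z| = 62.8 mA
P = VI cos φ = 4.9 × 0.0628 × cos(-9.31°) = 304 mW

304 mW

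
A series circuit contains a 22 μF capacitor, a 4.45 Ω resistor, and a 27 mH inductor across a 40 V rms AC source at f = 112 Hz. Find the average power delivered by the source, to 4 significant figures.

3.393 W

ω = 2πf = 703.7 rad/s
X_L = ωL = 19.00 Ω
X_C = 1/(ωC) = 64.59 Ω
Net reactance X = X_L − X_C = -45.59 Ω
Z = 4.450 − j45.59 Ω
|Z| = √(4.450² + 45.59²) = 45.81 Ω
∠Z = arctan(-45.59/4.450) = -84.43°
I = V/|Z| = 873.2 mA
P = VI cos φ = 40 × 0.8732 × cos(-84.43°) = 3.393 W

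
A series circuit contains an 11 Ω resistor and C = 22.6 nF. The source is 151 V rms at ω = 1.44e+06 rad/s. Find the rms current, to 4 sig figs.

X_C = 1/(ωC) = 30.73 Ω
Z = 11.00 − j30.73 Ω
|Z| = √(11.00² + 30.73²) = 32.64 Ω
I = V/|Z| = 151/32.64 = 4.627 A

4.627 A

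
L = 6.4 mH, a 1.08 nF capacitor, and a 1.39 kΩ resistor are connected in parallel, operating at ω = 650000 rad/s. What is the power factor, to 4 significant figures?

0.8416

X_L = ωL = 4160 Ω
X_C = 1/(ωC) = 1425 Ω
Parallel: admittances add. Y = 1/R + 1/(jωL) + jωC
Y = (0.0007194 + j0.0004616) S
|Y| = 0.0008548 S → |Z| = 1/|Y| = 1170 Ω, ∠Z = −∠Y = -32.69°
cos φ = cos(-32.69°) = 0.8416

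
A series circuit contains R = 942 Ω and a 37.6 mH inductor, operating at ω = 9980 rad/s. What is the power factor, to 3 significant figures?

0.929

X_L = ωL = 375 Ω
Z = 942 + j375 Ω
|Z| = √(942² + 375²) = 1010 Ω
∠Z = arctan(375/942) = 21.7°
cos φ = cos(21.7°) = 0.929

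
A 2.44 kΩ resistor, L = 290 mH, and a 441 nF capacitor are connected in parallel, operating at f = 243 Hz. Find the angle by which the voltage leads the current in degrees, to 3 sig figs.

ω = 2πf = 1527 rad/s
X_L = ωL = 443 Ω
X_C = 1/(ωC) = 1490 Ω
Parallel: admittances add. Y = 1/R + 1/(jωL) + jωC
Y = (0.000410 − j0.00159) S
|Y| = 0.00164 S → |Z| = 1/|Y| = 611 Ω, ∠Z = −∠Y = 75.5°

75.5°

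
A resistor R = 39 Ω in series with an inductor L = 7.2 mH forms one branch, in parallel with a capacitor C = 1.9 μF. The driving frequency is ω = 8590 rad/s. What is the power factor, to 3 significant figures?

0.838

X_L = ωL = 61.8 Ω
X_C = 1/(ωC) = 61.3 Ω
Branch 1 (R+jX_L): Z₁ = 39.0 + j61.8 Ω, |Z₁| = 73.1 Ω
Branch 2 (−jX_C): Z₂ = −j61.3 Ω
Parallel: Z = Z₁Z₂/(Z₁+Z₂), |Z| = 115 Ω, ∠Z = -33.1°
cos φ = cos(-33.1°) = 0.838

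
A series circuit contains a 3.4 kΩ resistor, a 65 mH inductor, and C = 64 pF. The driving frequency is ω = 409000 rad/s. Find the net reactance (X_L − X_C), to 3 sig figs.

-11600 Ω

X_L = ωL = 26600 Ω
X_C = 1/(ωC) = 38200 Ω
X = 26600 − 38200 = -11600 Ω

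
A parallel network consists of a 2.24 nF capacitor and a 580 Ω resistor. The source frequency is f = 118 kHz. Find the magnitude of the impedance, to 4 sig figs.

417.7 Ω

ω = 2πf = 741400 rad/s
X_C = 1/(ωC) = 602.1 Ω
Parallel: admittances add. Y = 1/R + jωC
Y = (0.001724 + j0.001661) S
|Y| = 0.002394 S → |Z| = 1/|Y| = 417.7 Ω, ∠Z = −∠Y = -43.93°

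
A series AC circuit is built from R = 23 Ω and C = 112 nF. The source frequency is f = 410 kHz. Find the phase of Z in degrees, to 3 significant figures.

-8.57°

ω = 2πf = 2.576e+06 rad/s
X_C = 1/(ωC) = 3.47 Ω
Z = 23.0 − j3.47 Ω
|Z| = √(23.0² + 3.47²) = 23.3 Ω
∠Z = arctan(-3.47/23.0) = -8.57°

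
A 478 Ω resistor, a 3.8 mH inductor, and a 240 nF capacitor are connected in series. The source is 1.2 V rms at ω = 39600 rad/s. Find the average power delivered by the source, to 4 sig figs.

2.986 mW

X_L = ωL = 150.5 Ω
X_C = 1/(ωC) = 105.2 Ω
Net reactance X = X_L − X_C = 45.26 Ω
Z = 478.0 + j45.26 Ω
|Z| = √(478.0² + 45.26²) = 480.1 Ω
∠Z = arctan(45.26/478.0) = 5.409°
I = V/|Z| = 2.499 mA
P = VI cos φ = 1.2 × 0.002499 × cos(5.409°) = 2.986 mW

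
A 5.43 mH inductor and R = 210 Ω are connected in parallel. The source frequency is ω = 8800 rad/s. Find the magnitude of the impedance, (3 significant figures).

X_L = ωL = 47.8 Ω
Parallel: admittances add. Y = 1/R + 1/(jωL)
Y = (0.00476 − j0.0209) S
|Y| = 0.0215 S → |Z| = 1/|Y| = 46.6 Ω, ∠Z = −∠Y = 77.2°

46.6 Ω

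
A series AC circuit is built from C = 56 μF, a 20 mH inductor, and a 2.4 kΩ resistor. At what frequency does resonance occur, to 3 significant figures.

150 Hz

ω₀ = 1/√(LC) = 1/√(0.02 × 5.6e-05) = 944.9 rad/s
f₀ = ω₀/(2π) = 150 Hz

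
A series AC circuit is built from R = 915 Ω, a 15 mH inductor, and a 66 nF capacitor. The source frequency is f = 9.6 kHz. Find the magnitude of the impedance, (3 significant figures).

1120 Ω

ω = 2πf = 60320 rad/s
X_L = ωL = 905 Ω
X_C = 1/(ωC) = 251 Ω
Net reactance X = X_L − X_C = 654 Ω
Z = 915 + j654 Ω
|Z| = √(915² + 654²) = 1120 Ω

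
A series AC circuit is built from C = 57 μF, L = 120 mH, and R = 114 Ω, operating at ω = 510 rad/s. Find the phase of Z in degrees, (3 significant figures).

13.2°

X_L = ωL = 61.2 Ω
X_C = 1/(ωC) = 34.4 Ω
Net reactance X = X_L − X_C = 26.8 Ω
Z = 114 + j26.8 Ω
|Z| = √(114² + 26.8²) = 117 Ω
∠Z = arctan(26.8/114) = 13.2°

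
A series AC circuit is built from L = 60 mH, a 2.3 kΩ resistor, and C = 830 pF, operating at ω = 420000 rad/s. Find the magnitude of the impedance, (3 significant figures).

X_L = ωL = 25200 Ω
X_C = 1/(ωC) = 2870 Ω
Net reactance X = X_L − X_C = 22300 Ω
Z = 2300 + j22300 Ω
|Z| = √(2300² + 22300²) = 22400 Ω

22400 Ω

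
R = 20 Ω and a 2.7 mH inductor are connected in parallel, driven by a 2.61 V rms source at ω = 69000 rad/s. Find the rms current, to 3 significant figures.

131 mA

X_L = ωL = 186 Ω
Parallel: admittances add. Y = 1/R + 1/(jωL)
Y = (0.0500 − j0.00537) S
|Y| = 0.0503 S → |Z| = 1/|Y| = 19.9 Ω, ∠Z = −∠Y = 6.13°
I = V/|Z| = 2.61/19.9 = 131 mA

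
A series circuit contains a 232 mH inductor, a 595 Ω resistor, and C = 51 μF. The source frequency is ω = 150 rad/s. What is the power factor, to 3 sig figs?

X_L = ωL = 34.8 Ω
X_C = 1/(ωC) = 131 Ω
Net reactance X = X_L − X_C = -95.9 Ω
Z = 595 − j95.9 Ω
|Z| = √(595² + 95.9²) = 603 Ω
∠Z = arctan(-95.9/595) = -9.16°
cos φ = cos(-9.16°) = 0.987

0.987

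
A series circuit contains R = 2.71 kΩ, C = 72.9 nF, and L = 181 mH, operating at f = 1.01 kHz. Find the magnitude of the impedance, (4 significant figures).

ω = 2πf = 6346 rad/s
X_L = ωL = 1149 Ω
X_C = 1/(ωC) = 2162 Ω
Net reactance X = X_L − X_C = -1013 Ω
Z = 2710 − j1013 Ω
|Z| = √(2710² + 1013²) = 2893 Ω

2893 Ω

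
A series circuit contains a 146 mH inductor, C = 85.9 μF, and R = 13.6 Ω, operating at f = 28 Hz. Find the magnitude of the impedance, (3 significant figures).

42.7 Ω

ω = 2πf = 175.9 rad/s
X_L = ωL = 25.7 Ω
X_C = 1/(ωC) = 66.2 Ω
Net reactance X = X_L − X_C = -40.5 Ω
Z = 13.6 − j40.5 Ω
|Z| = √(13.6² + 40.5²) = 42.7 Ω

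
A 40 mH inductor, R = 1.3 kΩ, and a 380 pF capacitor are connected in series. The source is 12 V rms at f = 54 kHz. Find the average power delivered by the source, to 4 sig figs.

ω = 2πf = 339300 rad/s
X_L = ωL = 13570 Ω
X_C = 1/(ωC) = 7756 Ω
Net reactance X = X_L − X_C = 5816 Ω
Z = 1300 + j5816 Ω
|Z| = √(1300² + 5816²) = 5959 Ω
∠Z = arctan(5816/1300) = 77.40°
I = V/|Z| = 2.014 mA
P = VI cos φ = 12 × 0.002014 × cos(77.40°) = 5.272 mW

5.272 mW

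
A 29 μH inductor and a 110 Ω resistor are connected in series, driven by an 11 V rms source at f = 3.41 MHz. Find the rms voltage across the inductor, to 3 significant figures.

10.8 V

ω = 2πf = 2.143e+07 rad/s
X_L = ωL = 621 Ω
Z = 110 + j621 Ω
|Z| = √(110² + 621²) = 631 Ω
I = V/|Z| = 17.4 mA
V_L = I·|Z_L| = 0.0174 × 621 = 10.8 V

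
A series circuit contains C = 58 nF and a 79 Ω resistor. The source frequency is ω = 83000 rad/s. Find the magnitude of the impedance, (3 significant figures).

222 Ω

X_C = 1/(ωC) = 208 Ω
Z = 79.0 − j208 Ω
|Z| = √(79.0² + 208²) = 222 Ω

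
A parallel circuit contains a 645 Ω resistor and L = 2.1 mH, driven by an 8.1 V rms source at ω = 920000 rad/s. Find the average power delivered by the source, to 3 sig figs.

X_L = ωL = 1930 Ω
Parallel: admittances add. Y = 1/R + 1/(jωL)
Y = (0.00155 − j0.000518) S
|Y| = 0.00163 S → |Z| = 1/|Y| = 612 Ω, ∠Z = −∠Y = 18.5°
I = V/|Z| = 13.2 mA
P = VI cos φ = 8.1 × 0.0132 × cos(18.5°) = 102 mW

102 mW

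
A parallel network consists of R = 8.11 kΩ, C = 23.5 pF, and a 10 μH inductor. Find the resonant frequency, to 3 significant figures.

ω₀ = 1/√(LC) = 1/√(1e-05 × 2.35e-11) = 6.523e+07 rad/s
f₀ = ω₀/(2π) = 10.4 MHz

10.4 MHz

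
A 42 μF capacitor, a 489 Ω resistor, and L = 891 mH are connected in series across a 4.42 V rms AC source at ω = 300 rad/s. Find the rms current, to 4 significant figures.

X_L = ωL = 267.3 Ω
X_C = 1/(ωC) = 79.37 Ω
Net reactance X = X_L − X_C = 187.9 Ω
Z = 489.0 + j187.9 Ω
|Z| = √(489.0² + 187.9²) = 523.9 Ω
I = V/|Z| = 4.42/523.9 = 8.437 mA

8.437 mA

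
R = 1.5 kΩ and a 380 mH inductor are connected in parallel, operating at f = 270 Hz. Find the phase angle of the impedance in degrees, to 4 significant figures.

ω = 2πf = 1696 rad/s
X_L = ωL = 644.7 Ω
Parallel: admittances add. Y = 1/R + 1/(jωL)
Y = (0.0006667 − j0.001551) S
|Y| = 0.001688 S → |Z| = 1/|Y| = 592.3 Ω, ∠Z = −∠Y = 66.74°

66.74°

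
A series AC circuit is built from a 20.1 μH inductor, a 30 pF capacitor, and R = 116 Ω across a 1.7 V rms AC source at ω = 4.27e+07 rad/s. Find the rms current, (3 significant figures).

X_L = ωL = 858 Ω
X_C = 1/(ωC) = 781 Ω
Net reactance X = X_L − X_C = 77.6 Ω
Z = 116 + j77.6 Ω
|Z| = √(116² + 77.6²) = 140 Ω
I = V/|Z| = 1.7/140 = 12.2 mA

12.2 mA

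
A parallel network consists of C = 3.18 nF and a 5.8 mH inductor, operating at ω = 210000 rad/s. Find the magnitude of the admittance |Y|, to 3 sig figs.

153 μS

X_L = ωL = 1220 Ω
X_C = 1/(ωC) = 1500 Ω
Parallel: admittances add. Y = 1/(jωL) + jωC
Y = (0 − j0.000153) S
|Y| = 0.000153 S → |Z| = 1/|Y| = 6530 Ω, ∠Z = −∠Y = 90.0°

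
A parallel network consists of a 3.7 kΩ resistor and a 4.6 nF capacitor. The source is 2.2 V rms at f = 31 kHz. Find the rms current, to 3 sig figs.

ω = 2πf = 194800 rad/s
X_C = 1/(ωC) = 1120 Ω
Parallel: admittances add. Y = 1/R + jωC
Y = (0.000270 + j0.000896) S
|Y| = 0.000936 S → |Z| = 1/|Y| = 1070 Ω, ∠Z = −∠Y = -73.2°
I = V/|Z| = 2.2/1070 = 2.06 mA

2.06 mA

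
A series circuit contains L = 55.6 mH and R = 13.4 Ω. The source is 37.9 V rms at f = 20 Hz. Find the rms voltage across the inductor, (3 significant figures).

17.5 V

ω = 2πf = 125.7 rad/s
X_L = ωL = 6.99 Ω
Z = 13.4 + j6.99 Ω
|Z| = √(13.4² + 6.99²) = 15.1 Ω
I = V/|Z| = 2.51 A
V_L = I·|Z_L| = 2.51 × 6.99 = 17.5 V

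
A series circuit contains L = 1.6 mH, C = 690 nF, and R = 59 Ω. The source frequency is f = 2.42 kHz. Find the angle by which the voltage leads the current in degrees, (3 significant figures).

ω = 2πf = 15210 rad/s
X_L = ωL = 24.3 Ω
X_C = 1/(ωC) = 95.3 Ω
Net reactance X = X_L − X_C = -71.0 Ω
Z = 59.0 − j71.0 Ω
|Z| = √(59.0² + 71.0²) = 92.3 Ω
∠Z = arctan(-71.0/59.0) = -50.3°

-50.3°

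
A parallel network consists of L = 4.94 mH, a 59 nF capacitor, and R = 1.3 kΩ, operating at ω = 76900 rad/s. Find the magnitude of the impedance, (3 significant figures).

X_L = ωL = 380 Ω
X_C = 1/(ωC) = 220 Ω
Parallel: admittances add. Y = 1/R + 1/(jωL) + jωC
Y = (0.000769 + j0.00190) S
|Y| = 0.00205 S → |Z| = 1/|Y| = 487 Ω, ∠Z = −∠Y = -68.0°

487 Ω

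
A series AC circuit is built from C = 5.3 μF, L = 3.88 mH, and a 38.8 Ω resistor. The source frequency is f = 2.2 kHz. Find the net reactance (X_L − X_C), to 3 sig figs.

ω = 2πf = 13820 rad/s
X_L = ωL = 53.6 Ω
X_C = 1/(ωC) = 13.6 Ω
X = 53.6 − 13.6 = 40.0 Ω

40.0 Ω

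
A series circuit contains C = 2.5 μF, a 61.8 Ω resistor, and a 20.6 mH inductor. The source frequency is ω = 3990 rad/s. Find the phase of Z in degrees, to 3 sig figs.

X_L = ωL = 82.2 Ω
X_C = 1/(ωC) = 100 Ω
Net reactance X = X_L − X_C = -18.1 Ω
Z = 61.8 − j18.1 Ω
|Z| = √(61.8² + 18.1²) = 64.4 Ω
∠Z = arctan(-18.1/61.8) = -16.3°

-16.3°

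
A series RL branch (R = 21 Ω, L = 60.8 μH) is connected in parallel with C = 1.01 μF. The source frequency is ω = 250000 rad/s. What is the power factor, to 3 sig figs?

X_L = ωL = 15.2 Ω
X_C = 1/(ωC) = 3.96 Ω
Branch 1 (R+jX_L): Z₁ = 21.0 + j15.2 Ω, |Z₁| = 25.9 Ω
Branch 2 (−jX_C): Z₂ = −j3.96 Ω
Parallel: Z = Z₁Z₂/(Z₁+Z₂), |Z| = 4.31 Ω, ∠Z = -82.3°
cos φ = cos(-82.3°) = 0.135

0.135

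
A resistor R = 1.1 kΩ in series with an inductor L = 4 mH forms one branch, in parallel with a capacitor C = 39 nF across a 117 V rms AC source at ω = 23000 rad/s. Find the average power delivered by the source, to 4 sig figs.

12.36 W

X_L = ωL = 92.00 Ω
X_C = 1/(ωC) = 1115 Ω
Branch 1 (R+jX_L): Z₁ = 1100 + j92.00 Ω, |Z₁| = 1104 Ω
Branch 2 (−jX_C): Z₂ = −j1115 Ω
Parallel: Z = Z₁Z₂/(Z₁+Z₂), |Z| = 819.3 Ω, ∠Z = -42.30°
I = V/|Z| = 142.8 mA
P = VI cos φ = 117 × 0.1428 × cos(-42.30°) = 12.36 W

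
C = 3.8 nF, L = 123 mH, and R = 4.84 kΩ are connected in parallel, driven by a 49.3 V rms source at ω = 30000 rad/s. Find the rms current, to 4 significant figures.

X_L = ωL = 3690 Ω
X_C = 1/(ωC) = 8772 Ω
Parallel: admittances add. Y = 1/R + 1/(jωL) + jωC
Y = (0.0002066 − j0.0001570) S
|Y| = 0.0002595 S → |Z| = 1/|Y| = 3854 Ω, ∠Z = −∠Y = 37.23°
I = V/|Z| = 49.3/3854 = 12.79 mA

12.79 mA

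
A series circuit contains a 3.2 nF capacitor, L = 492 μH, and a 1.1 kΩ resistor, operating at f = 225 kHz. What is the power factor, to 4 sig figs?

ω = 2πf = 1.414e+06 rad/s
X_L = ωL = 695.5 Ω
X_C = 1/(ωC) = 221.0 Ω
Net reactance X = X_L − X_C = 474.5 Ω
Z = 1100 + j474.5 Ω
|Z| = √(1100² + 474.5²) = 1198 Ω
∠Z = arctan(474.5/1100) = 23.33°
cos φ = cos(23.33°) = 0.9182

0.9182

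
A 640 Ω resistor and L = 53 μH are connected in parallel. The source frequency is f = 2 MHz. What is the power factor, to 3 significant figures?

ω = 2πf = 1.257e+07 rad/s
X_L = ωL = 666 Ω
Parallel: admittances add. Y = 1/R + 1/(jωL)
Y = (0.00156 − j0.00150) S
|Y| = 0.00217 S → |Z| = 1/|Y| = 461 Ω, ∠Z = −∠Y = 43.9°
cos φ = cos(43.9°) = 0.721

0.721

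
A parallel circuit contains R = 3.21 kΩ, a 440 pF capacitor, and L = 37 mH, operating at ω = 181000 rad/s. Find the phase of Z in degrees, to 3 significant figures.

12.6°

X_L = ωL = 6700 Ω
X_C = 1/(ωC) = 12600 Ω
Parallel: admittances add. Y = 1/R + 1/(jωL) + jωC
Y = (0.000312 − j6.97e-05) S
|Y| = 0.000319 S → |Z| = 1/|Y| = 3130 Ω, ∠Z = −∠Y = 12.6°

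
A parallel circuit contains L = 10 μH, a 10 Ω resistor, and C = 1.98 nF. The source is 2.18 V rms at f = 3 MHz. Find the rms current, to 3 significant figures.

229 mA

ω = 2πf = 1.885e+07 rad/s
X_L = ωL = 188 Ω
X_C = 1/(ωC) = 26.8 Ω
Parallel: admittances add. Y = 1/R + 1/(jωL) + jωC
Y = (0.100 + j0.0320) S
|Y| = 0.105 S → |Z| = 1/|Y| = 9.52 Ω, ∠Z = −∠Y = -17.8°
I = V/|Z| = 2.18/9.52 = 229 mA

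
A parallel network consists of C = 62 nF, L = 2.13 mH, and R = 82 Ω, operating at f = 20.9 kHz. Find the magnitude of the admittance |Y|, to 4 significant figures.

ω = 2πf = 131300 rad/s
X_L = ωL = 279.7 Ω
X_C = 1/(ωC) = 122.8 Ω
Parallel: admittances add. Y = 1/R + 1/(jωL) + jωC
Y = (0.01220 + j0.004567) S
|Y| = 0.01302 S → |Z| = 1/|Y| = 76.79 Ω, ∠Z = −∠Y = -20.53°

13.02 mS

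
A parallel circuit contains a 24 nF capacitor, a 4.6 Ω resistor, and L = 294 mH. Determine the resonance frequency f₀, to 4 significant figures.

ω₀ = 1/√(LC) = 1/√(0.294 × 2.4e-08) = 11900 rad/s
f₀ = ω₀/(2π) = 1.895 kHz

1.895 kHz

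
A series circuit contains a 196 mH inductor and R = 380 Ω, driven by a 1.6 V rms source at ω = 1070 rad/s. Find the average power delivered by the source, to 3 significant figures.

5.16 mW

X_L = ωL = 210 Ω
Z = 380 + j210 Ω
|Z| = √(380² + 210²) = 434 Ω
∠Z = arctan(210/380) = 28.9°
I = V/|Z| = 3.69 mA
P = VI cos φ = 1.6 × 0.00369 × cos(28.9°) = 5.16 mW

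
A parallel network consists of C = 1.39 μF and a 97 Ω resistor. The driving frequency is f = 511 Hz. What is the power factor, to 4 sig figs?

0.9177

ω = 2πf = 3211 rad/s
X_C = 1/(ωC) = 224.1 Ω
Parallel: admittances add. Y = 1/R + jωC
Y = (0.01031 + j0.004463) S
|Y| = 0.01123 S → |Z| = 1/|Y| = 89.02 Ω, ∠Z = −∠Y = -23.41°
cos φ = cos(-23.41°) = 0.9177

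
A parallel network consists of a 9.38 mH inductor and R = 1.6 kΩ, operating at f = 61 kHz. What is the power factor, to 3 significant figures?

ω = 2πf = 383300 rad/s
X_L = ωL = 3600 Ω
Parallel: admittances add. Y = 1/R + 1/(jωL)
Y = (0.000625 − j0.000278) S
|Y| = 0.000684 S → |Z| = 1/|Y| = 1460 Ω, ∠Z = −∠Y = 24.0°
cos φ = cos(24.0°) = 0.914

0.914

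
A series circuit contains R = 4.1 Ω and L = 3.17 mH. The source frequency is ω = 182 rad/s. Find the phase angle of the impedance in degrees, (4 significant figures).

X_L = ωL = 0.5769 Ω
Z = 4.100 + j0.5769 Ω
|Z| = √(4.100² + 0.5769²) = 4.140 Ω
∠Z = arctan(0.5769/4.100) = 8.010°

8.010°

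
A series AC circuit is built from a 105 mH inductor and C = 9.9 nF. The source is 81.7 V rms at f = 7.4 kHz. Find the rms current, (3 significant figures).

ω = 2πf = 46500 rad/s
X_L = ωL = 4880 Ω
X_C = 1/(ωC) = 2170 Ω
Net reactance X = X_L − X_C = 2710 Ω
Z = j2710 Ω
|Z| = √(0² + 2710²) = 2710 Ω
I = V/|Z| = 81.7/2710 = 30.2 mA

30.2 mA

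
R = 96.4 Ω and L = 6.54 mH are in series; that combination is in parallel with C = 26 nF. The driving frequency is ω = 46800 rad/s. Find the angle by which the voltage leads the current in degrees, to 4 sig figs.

X_L = ωL = 306.1 Ω
X_C = 1/(ωC) = 821.8 Ω
Branch 1 (R+jX_L): Z₁ = 96.40 + j306.1 Ω, |Z₁| = 320.9 Ω
Branch 2 (−jX_C): Z₂ = −j821.8 Ω
Parallel: Z = Z₁Z₂/(Z₁+Z₂), |Z| = 502.6 Ω, ∠Z = 61.93°

61.93°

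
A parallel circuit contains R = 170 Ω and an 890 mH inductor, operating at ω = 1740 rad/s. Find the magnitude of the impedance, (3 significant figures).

X_L = ωL = 1550 Ω
Parallel: admittances add. Y = 1/R + 1/(jωL)
Y = (0.00588 − j0.000646) S
|Y| = 0.00592 S → |Z| = 1/|Y| = 169 Ω, ∠Z = −∠Y = 6.26°

169 Ω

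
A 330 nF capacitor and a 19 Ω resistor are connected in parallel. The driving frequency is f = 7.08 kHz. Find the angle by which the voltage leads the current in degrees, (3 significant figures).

-15.6°

ω = 2πf = 44480 rad/s
X_C = 1/(ωC) = 68.1 Ω
Parallel: admittances add. Y = 1/R + jωC
Y = (0.0526 + j0.0147) S
|Y| = 0.0546 S → |Z| = 1/|Y| = 18.3 Ω, ∠Z = −∠Y = -15.6°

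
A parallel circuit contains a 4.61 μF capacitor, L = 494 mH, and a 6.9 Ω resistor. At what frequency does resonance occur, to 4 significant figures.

105.5 Hz

ω₀ = 1/√(LC) = 1/√(0.494 × 4.61e-06) = 662.7 rad/s
f₀ = ω₀/(2π) = 105.5 Hz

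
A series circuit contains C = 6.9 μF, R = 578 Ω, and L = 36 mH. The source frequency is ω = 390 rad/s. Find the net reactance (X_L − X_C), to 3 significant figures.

X_L = ωL = 14.0 Ω
X_C = 1/(ωC) = 372 Ω
X = 14.0 − 372 = -358 Ω

-358 Ω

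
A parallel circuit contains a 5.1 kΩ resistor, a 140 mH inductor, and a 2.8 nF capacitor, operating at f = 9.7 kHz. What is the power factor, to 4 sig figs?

0.9648

ω = 2πf = 60950 rad/s
X_L = ωL = 8533 Ω
X_C = 1/(ωC) = 5860 Ω
Parallel: admittances add. Y = 1/R + 1/(jωL) + jωC
Y = (0.0001961 + j5.345e-05) S
|Y| = 0.0002032 S → |Z| = 1/|Y| = 4920 Ω, ∠Z = −∠Y = -15.25°
cos φ = cos(-15.25°) = 0.9648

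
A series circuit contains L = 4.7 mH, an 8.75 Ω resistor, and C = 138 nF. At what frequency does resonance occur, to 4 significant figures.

ω₀ = 1/√(LC) = 1/√(0.0047 × 1.38e-07) = 39270 rad/s
f₀ = ω₀/(2π) = 6.249 kHz

6.249 kHz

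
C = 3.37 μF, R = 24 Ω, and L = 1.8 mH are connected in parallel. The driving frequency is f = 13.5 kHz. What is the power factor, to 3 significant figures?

0.148

ω = 2πf = 84820 rad/s
X_L = ωL = 153 Ω
X_C = 1/(ωC) = 3.50 Ω
Parallel: admittances add. Y = 1/R + 1/(jωL) + jωC
Y = (0.0417 + j0.279) S
|Y| = 0.282 S → |Z| = 1/|Y| = 3.54 Ω, ∠Z = −∠Y = -81.5°
cos φ = cos(-81.5°) = 0.148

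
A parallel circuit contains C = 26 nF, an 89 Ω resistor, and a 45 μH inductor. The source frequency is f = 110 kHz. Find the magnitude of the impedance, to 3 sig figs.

55.3 Ω

ω = 2πf = 691200 rad/s
X_L = ωL = 31.1 Ω
X_C = 1/(ωC) = 55.6 Ω
Parallel: admittances add. Y = 1/R + 1/(jωL) + jωC
Y = (0.0112 − j0.0142) S
|Y| = 0.0181 S → |Z| = 1/|Y| = 55.3 Ω, ∠Z = −∠Y = 51.6°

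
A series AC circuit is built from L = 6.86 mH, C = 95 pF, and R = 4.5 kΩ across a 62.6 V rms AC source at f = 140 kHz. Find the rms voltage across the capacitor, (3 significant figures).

101 V

ω = 2πf = 879600 rad/s
X_L = ωL = 6030 Ω
X_C = 1/(ωC) = 12000 Ω
Net reactance X = X_L − X_C = -5930 Ω
Z = 4500 − j5930 Ω
|Z| = √(4500² + 5930²) = 7450 Ω
I = V/|Z| = 8.41 mA
V_C = I·|Z_C| = 0.00841 × 12000 = 101 V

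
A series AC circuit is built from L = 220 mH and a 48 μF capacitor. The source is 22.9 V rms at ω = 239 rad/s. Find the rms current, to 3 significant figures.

X_L = ωL = 52.6 Ω
X_C = 1/(ωC) = 87.2 Ω
Net reactance X = X_L − X_C = -34.6 Ω
Z = − j34.6 Ω
|Z| = √(0² + 34.6²) = 34.6 Ω
I = V/|Z| = 22.9/34.6 = 662 mA

662 mA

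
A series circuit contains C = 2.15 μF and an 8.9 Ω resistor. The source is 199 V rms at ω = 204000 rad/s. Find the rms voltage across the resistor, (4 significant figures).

X_C = 1/(ωC) = 2.280 Ω
Z = 8.900 − j2.280 Ω
|Z| = √(8.900² + 2.280²) = 9.187 Ω
I = V/|Z| = 21.66 A
V_R = I·|Z_R| = 21.66 × 8.900 = 192.8 V

192.8 V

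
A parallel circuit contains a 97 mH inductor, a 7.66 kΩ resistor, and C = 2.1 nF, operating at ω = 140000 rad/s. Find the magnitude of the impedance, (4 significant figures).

3904 Ω

X_L = ωL = 13580 Ω
X_C = 1/(ωC) = 3401 Ω
Parallel: admittances add. Y = 1/R + 1/(jωL) + jωC
Y = (0.0001305 + j0.0002204) S
|Y| = 0.0002561 S → |Z| = 1/|Y| = 3904 Ω, ∠Z = −∠Y = -59.36°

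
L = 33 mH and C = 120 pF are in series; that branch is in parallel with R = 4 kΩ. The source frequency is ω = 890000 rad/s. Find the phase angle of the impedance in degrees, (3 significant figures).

11.3°

X_L = ωL = 29400 Ω
X_C = 1/(ωC) = 9360 Ω
Branch 1: Z₁ = R = 4000 Ω
Branch 2 (series LC): Z₂ = j(X_L − X_C) = j20000 Ω
Parallel: Z = Z₁Z₂/(Z₁+Z₂), |Z| = 3920 Ω, ∠Z = 11.3°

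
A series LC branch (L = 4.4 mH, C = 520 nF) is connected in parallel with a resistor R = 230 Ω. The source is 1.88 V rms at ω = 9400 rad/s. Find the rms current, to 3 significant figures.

X_L = ωL = 41.4 Ω
X_C = 1/(ωC) = 205 Ω
Branch 1: Z₁ = R = 230 Ω
Branch 2 (series LC): Z₂ = j(X_L − X_C) = −j163 Ω
Parallel: Z = Z₁Z₂/(Z₁+Z₂), |Z| = 133 Ω, ∠Z = -54.6°
I = V/|Z| = 1.88/133 = 14.1 mA

14.1 mA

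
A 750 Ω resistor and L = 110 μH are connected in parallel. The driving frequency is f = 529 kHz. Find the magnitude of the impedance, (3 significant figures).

329 Ω

ω = 2πf = 3.324e+06 rad/s
X_L = ωL = 366 Ω
Parallel: admittances add. Y = 1/R + 1/(jωL)
Y = (0.00133 − j0.00274) S
|Y| = 0.00304 S → |Z| = 1/|Y| = 329 Ω, ∠Z = −∠Y = 64.0°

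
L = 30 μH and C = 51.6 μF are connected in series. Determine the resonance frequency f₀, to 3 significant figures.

4.05 kHz

ω₀ = 1/√(LC) = 1/√(3e-05 × 5.16e-05) = 25420 rad/s
f₀ = ω₀/(2π) = 4.05 kHz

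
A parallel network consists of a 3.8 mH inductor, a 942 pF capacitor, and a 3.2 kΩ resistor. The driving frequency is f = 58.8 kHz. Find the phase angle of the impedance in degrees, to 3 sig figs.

49.4°

ω = 2πf = 369500 rad/s
X_L = ωL = 1400 Ω
X_C = 1/(ωC) = 2870 Ω
Parallel: admittances add. Y = 1/R + 1/(jωL) + jωC
Y = (0.000313 − j0.000364) S
|Y| = 0.000480 S → |Z| = 1/|Y| = 2080 Ω, ∠Z = −∠Y = 49.4°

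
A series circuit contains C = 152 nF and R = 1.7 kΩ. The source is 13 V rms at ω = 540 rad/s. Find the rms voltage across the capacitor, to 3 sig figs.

X_C = 1/(ωC) = 12200 Ω
Z = 1700 − j12200 Ω
|Z| = √(1700² + 12200²) = 12300 Ω
I = V/|Z| = 1.06 mA
V_C = I·|Z_C| = 0.00106 × 12200 = 12.9 V

12.9 V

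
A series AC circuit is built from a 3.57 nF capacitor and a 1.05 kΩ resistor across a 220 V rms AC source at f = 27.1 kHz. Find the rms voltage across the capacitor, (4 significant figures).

ω = 2πf = 170300 rad/s
X_C = 1/(ωC) = 1645 Ω
Z = 1050 − j1645 Ω
|Z| = √(1050² + 1645²) = 1952 Ω
I = V/|Z| = 112.7 mA
V_C = I·|Z_C| = 0.1127 × 1645 = 185.4 V

185.4 V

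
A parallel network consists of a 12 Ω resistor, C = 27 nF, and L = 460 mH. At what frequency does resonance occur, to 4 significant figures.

ω₀ = 1/√(LC) = 1/√(0.46 × 2.7e-08) = 8973 rad/s
f₀ = ω₀/(2π) = 1.428 kHz

1.428 kHz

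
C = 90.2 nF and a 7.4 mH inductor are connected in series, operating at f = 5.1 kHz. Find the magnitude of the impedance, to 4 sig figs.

108.8 Ω

ω = 2πf = 32040 rad/s
X_L = ωL = 237.1 Ω
X_C = 1/(ωC) = 346.0 Ω
Net reactance X = X_L − X_C = -108.8 Ω
Z = − j108.8 Ω
|Z| = √(0² + 108.8²) = 108.8 Ω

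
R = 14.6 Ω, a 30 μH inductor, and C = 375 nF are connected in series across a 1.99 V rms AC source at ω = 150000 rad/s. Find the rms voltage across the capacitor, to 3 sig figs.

X_L = ωL = 4.50 Ω
X_C = 1/(ωC) = 17.8 Ω
Net reactance X = X_L − X_C = -13.3 Ω
Z = 14.6 − j13.3 Ω
|Z| = √(14.6² + 13.3²) = 19.7 Ω
I = V/|Z| = 101 mA
V_C = I·|Z_C| = 0.101 × 17.8 = 1.79 V

1.79 V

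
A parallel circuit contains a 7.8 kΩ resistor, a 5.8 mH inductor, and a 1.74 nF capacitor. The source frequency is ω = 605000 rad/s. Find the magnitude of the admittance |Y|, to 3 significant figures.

X_L = ωL = 3510 Ω
X_C = 1/(ωC) = 950 Ω
Parallel: admittances add. Y = 1/R + 1/(jωL) + jωC
Y = (0.000128 + j0.000768) S
|Y| = 0.000778 S → |Z| = 1/|Y| = 1280 Ω, ∠Z = −∠Y = -80.5°

778 μS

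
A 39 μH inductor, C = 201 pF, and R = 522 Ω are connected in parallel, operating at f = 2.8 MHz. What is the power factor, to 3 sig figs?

ω = 2πf = 1.759e+07 rad/s
X_L = ωL = 686 Ω
X_C = 1/(ωC) = 283 Ω
Parallel: admittances add. Y = 1/R + 1/(jωL) + jωC
Y = (0.00192 + j0.00208) S
|Y| = 0.00283 S → |Z| = 1/|Y| = 354 Ω, ∠Z = −∠Y = -47.3°
cos φ = cos(-47.3°) = 0.678

0.678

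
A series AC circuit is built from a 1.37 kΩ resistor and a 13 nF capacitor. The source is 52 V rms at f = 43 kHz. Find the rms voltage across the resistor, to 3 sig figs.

50.9 V

ω = 2πf = 270200 rad/s
X_C = 1/(ωC) = 285 Ω
Z = 1370 − j285 Ω
|Z| = √(1370² + 285²) = 1400 Ω
I = V/|Z| = 37.2 mA
V_R = I·|Z_R| = 0.0372 × 1370 = 50.9 V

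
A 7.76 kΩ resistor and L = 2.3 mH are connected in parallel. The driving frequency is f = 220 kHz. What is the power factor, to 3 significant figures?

0.379

ω = 2πf = 1.382e+06 rad/s
X_L = ωL = 3180 Ω
Parallel: admittances add. Y = 1/R + 1/(jωL)
Y = (0.000129 − j0.000315) S
|Y| = 0.000340 S → |Z| = 1/|Y| = 2940 Ω, ∠Z = −∠Y = 67.7°
cos φ = cos(67.7°) = 0.379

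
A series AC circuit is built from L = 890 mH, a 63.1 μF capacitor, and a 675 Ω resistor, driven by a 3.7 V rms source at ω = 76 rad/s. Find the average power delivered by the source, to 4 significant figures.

X_L = ωL = 67.64 Ω
X_C = 1/(ωC) = 208.5 Ω
Net reactance X = X_L − X_C = -140.9 Ω
Z = 675.0 − j140.9 Ω
|Z| = √(675.0² + 140.9²) = 689.5 Ω
∠Z = arctan(-140.9/675.0) = -11.79°
I = V/|Z| = 5.366 mA
P = VI cos φ = 3.7 × 0.005366 × cos(-11.79°) = 19.43 mW

19.43 mW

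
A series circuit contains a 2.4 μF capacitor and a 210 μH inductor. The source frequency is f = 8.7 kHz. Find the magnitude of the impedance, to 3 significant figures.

3.86 Ω

ω = 2πf = 54660 rad/s
X_L = ωL = 11.5 Ω
X_C = 1/(ωC) = 7.62 Ω
Net reactance X = X_L − X_C = 3.86 Ω
Z = j3.86 Ω
|Z| = √(0² + 3.86²) = 3.86 Ω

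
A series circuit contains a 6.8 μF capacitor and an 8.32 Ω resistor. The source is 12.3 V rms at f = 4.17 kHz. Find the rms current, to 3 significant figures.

1.23 A

ω = 2πf = 26200 rad/s
X_C = 1/(ωC) = 5.61 Ω
Z = 8.32 − j5.61 Ω
|Z| = √(8.32² + 5.61²) = 10.0 Ω
I = V/|Z| = 12.3/10.0 = 1.23 A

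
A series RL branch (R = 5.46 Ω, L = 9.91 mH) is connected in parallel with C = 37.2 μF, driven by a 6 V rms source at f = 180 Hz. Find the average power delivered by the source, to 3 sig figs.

1.26 W

ω = 2πf = 1131 rad/s
X_L = ωL = 11.2 Ω
X_C = 1/(ωC) = 23.8 Ω
Branch 1 (R+jX_L): Z₁ = 5.46 + j11.2 Ω, |Z₁| = 12.5 Ω
Branch 2 (−jX_C): Z₂ = −j23.8 Ω
Parallel: Z = Z₁Z₂/(Z₁+Z₂), |Z| = 21.6 Ω, ∠Z = 40.5°
I = V/|Z| = 277 mA
P = VI cos φ = 6 × 0.277 × cos(40.5°) = 1.26 W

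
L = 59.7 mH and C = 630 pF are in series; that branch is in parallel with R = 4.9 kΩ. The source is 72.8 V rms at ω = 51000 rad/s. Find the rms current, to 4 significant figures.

X_L = ωL = 3045 Ω
X_C = 1/(ωC) = 31120 Ω
Branch 1: Z₁ = R = 4900 Ω
Branch 2 (series LC): Z₂ = j(X_L − X_C) = −j28080 Ω
Parallel: Z = Z₁Z₂/(Z₁+Z₂), |Z| = 4827 Ω, ∠Z = -9.899°
I = V/|Z| = 72.8/4827 = 15.08 mA

15.08 mA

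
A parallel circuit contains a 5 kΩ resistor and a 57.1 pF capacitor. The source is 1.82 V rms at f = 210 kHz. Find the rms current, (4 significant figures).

389.0 μA

ω = 2πf = 1.319e+06 rad/s
X_C = 1/(ωC) = 13270 Ω
Parallel: admittances add. Y = 1/R + jωC
Y = (0.0002000 + j7.534e-05) S
|Y| = 0.0002137 S → |Z| = 1/|Y| = 4679 Ω, ∠Z = −∠Y = -20.64°
I = V/|Z| = 1.82/4679 = 389.0 μA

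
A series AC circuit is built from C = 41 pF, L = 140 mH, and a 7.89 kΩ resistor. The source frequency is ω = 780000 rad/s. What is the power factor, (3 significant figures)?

0.101

X_L = ωL = 109000 Ω
X_C = 1/(ωC) = 31300 Ω
Net reactance X = X_L − X_C = 77900 Ω
Z = 7890 + j77900 Ω
|Z| = √(7890² + 77900²) = 78300 Ω
∠Z = arctan(77900/7890) = 84.2°
cos φ = cos(84.2°) = 0.101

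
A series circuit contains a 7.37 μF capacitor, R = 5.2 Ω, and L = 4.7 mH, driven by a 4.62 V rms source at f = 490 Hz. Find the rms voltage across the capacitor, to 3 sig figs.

ω = 2πf = 3079 rad/s
X_L = ωL = 14.5 Ω
X_C = 1/(ωC) = 44.1 Ω
Net reactance X = X_L − X_C = -29.6 Ω
Z = 5.20 − j29.6 Ω
|Z| = √(5.20² + 29.6²) = 30.1 Ω
I = V/|Z| = 154 mA
V_C = I·|Z_C| = 0.154 × 44.1 = 6.77 V

6.77 V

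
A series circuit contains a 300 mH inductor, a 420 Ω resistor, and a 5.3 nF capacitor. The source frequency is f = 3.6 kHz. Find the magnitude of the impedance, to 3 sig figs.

ω = 2πf = 22620 rad/s
X_L = ωL = 6790 Ω
X_C = 1/(ωC) = 8340 Ω
Net reactance X = X_L − X_C = -1560 Ω
Z = 420 − j1560 Ω
|Z| = √(420² + 1560²) = 1610 Ω

1610 Ω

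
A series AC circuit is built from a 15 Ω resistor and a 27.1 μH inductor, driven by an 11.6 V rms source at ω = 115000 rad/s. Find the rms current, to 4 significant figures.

757.2 mA

X_L = ωL = 3.117 Ω
Z = 15.00 + j3.117 Ω
|Z| = √(15.00² + 3.117²) = 15.32 Ω
I = V/|Z| = 11.6/15.32 = 757.2 mA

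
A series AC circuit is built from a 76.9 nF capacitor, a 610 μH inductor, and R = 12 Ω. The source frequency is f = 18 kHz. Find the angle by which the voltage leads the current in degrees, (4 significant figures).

ω = 2πf = 113100 rad/s
X_L = ωL = 68.99 Ω
X_C = 1/(ωC) = 115.0 Ω
Net reactance X = X_L − X_C = -45.99 Ω
Z = 12.00 − j45.99 Ω
|Z| = √(12.00² + 45.99²) = 47.53 Ω
∠Z = arctan(-45.99/12.00) = -75.38°

-75.38°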